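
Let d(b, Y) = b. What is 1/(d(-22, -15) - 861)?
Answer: -1/883 ≈ -0.0011325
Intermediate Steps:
1/(d(-22, -15) - 861) = 1/(-22 - 861) = 1/(-883) = -1/883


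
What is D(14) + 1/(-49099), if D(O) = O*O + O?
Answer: 10310789/49099 ≈ 210.00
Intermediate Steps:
D(O) = O + O**2 (D(O) = O**2 + O = O + O**2)
D(14) + 1/(-49099) = 14*(1 + 14) + 1/(-49099) = 14*15 - 1/49099 = 210 - 1/49099 = 10310789/49099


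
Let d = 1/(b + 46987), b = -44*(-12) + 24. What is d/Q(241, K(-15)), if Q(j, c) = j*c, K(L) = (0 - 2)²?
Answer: 1/45827596 ≈ 2.1821e-8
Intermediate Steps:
K(L) = 4 (K(L) = (-2)² = 4)
b = 552 (b = 528 + 24 = 552)
Q(j, c) = c*j
d = 1/47539 (d = 1/(552 + 46987) = 1/47539 ≈ 2.1035e-5)
d/Q(241, K(-15)) = 1/(47539*((4*241))) = (1/47539)/964 = (1/47539)*(1/964) = 1/45827596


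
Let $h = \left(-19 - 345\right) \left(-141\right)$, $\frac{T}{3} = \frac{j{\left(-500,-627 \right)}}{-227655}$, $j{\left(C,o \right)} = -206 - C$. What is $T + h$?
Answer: $\frac{1298240482}{25295} \approx 51324.0$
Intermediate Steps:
$T = - \frac{98}{25295}$ ($T = 3 \frac{-206 - -500}{-227655} = 3 \left(-206 + 500\right) \left(- \frac{1}{227655}\right) = 3 \cdot 294 \left(- \frac{1}{227655}\right) = 3 \left(- \frac{98}{75885}\right) = - \frac{98}{25295} \approx -0.0038743$)
$h = 51324$ ($h = \left(-364\right) \left(-141\right) = 51324$)
$T + h = - \frac{98}{25295} + 51324 = \frac{1298240482}{25295}$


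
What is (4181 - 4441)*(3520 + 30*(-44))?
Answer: -572000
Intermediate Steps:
(4181 - 4441)*(3520 + 30*(-44)) = -260*(3520 - 1320) = -260*2200 = -572000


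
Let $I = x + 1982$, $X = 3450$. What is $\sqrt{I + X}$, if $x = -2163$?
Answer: $\sqrt{3269} \approx 57.175$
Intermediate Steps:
$I = -181$ ($I = -2163 + 1982 = -181$)
$\sqrt{I + X} = \sqrt{-181 + 3450} = \sqrt{3269}$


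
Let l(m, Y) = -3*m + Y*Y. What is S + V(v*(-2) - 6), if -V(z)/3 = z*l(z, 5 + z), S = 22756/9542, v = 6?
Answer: 57463760/4771 ≈ 12044.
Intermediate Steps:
l(m, Y) = Y² - 3*m (l(m, Y) = -3*m + Y² = Y² - 3*m)
S = 11378/4771 (S = 22756*(1/9542) = 11378/4771 ≈ 2.3848)
V(z) = -3*z*((5 + z)² - 3*z)
S + V(v*(-2) - 6) = 11378/4771 + 3*(6*(-2) - 6)*(-(5 + (6*(-2) - 6))² + 3*(6*(-2) - 6)) = 11378/4771 + 3*(-12 - 6)*(-(5 + (-12 - 6))² + 3*(-12 - 6)) = 11378/4771 + 3*(-18)*(-(5 - 18)² + 3*(-18)) = 11378/4771 + 3*(-18)*(-1*(-13)² - 54) = 11378/4771 + 3*(-18)*(-1*169 - 54) = 11378/4771 + 3*(-18)*(-169 - 54) = 11378/4771 + 3*(-18)*(-223) = 11378/4771 + 12042 = 57463760/4771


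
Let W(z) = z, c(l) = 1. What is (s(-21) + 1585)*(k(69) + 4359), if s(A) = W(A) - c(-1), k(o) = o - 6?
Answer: 6911586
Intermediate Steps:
k(o) = -6 + o
s(A) = -1 + A (s(A) = A - 1*1 = A - 1 = -1 + A)
(s(-21) + 1585)*(k(69) + 4359) = ((-1 - 21) + 1585)*((-6 + 69) + 4359) = (-22 + 1585)*(63 + 4359) = 1563*4422 = 6911586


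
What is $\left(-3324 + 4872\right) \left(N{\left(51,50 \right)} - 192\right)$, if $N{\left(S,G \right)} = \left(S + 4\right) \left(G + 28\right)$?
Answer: $6343704$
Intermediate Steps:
$N{\left(S,G \right)} = \left(4 + S\right) \left(28 + G\right)$
$\left(-3324 + 4872\right) \left(N{\left(51,50 \right)} - 192\right) = \left(-3324 + 4872\right) \left(\left(112 + 4 \cdot 50 + 28 \cdot 51 + 50 \cdot 51\right) - 192\right) = 1548 \left(\left(112 + 200 + 1428 + 2550\right) - 192\right) = 1548 \left(4290 - 192\right) = 1548 \cdot 4098 = 6343704$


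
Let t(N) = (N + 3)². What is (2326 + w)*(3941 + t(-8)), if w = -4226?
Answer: -7535400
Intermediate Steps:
t(N) = (3 + N)²
(2326 + w)*(3941 + t(-8)) = (2326 - 4226)*(3941 + (3 - 8)²) = -1900*(3941 + (-5)²) = -1900*(3941 + 25) = -1900*3966 = -7535400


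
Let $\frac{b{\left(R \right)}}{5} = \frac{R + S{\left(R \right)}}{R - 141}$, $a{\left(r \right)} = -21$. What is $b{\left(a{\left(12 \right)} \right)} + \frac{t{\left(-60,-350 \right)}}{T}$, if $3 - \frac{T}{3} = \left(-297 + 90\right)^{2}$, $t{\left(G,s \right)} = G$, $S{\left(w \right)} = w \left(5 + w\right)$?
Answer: $- \frac{1249615}{128538} \approx -9.7218$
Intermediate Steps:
$b{\left(R \right)} = \frac{5 \left(R + R \left(5 + R\right)\right)}{-141 + R}$ ($b{\left(R \right)} = 5 \frac{R + R \left(5 + R\right)}{R - 141} = 5 \frac{R + R \left(5 + R\right)}{-141 + R} = \frac{5 \left(R + R \left(5 + R\right)\right)}{-141 + R}$)
$T = -128538$ ($T = 9 - 3 \left(-297 + 90\right)^{2} = 9 - 3 \left(-207\right)^{2} = 9 - 128547 = -128538$)
$b{\left(a{\left(12 \right)} \right)} + \frac{t{\left(-60,-350 \right)}}{T} = 5 \left(-21\right) \frac{1}{-141 - 21} \left(6 - 21\right) - \frac{60}{-128538} = 5 \left(-21\right) \frac{1}{-162} \left(-15\right) - - \frac{10}{21423} = 5 \left(-21\right) \left(- \frac{1}{162}\right) \left(-15\right) + \frac{10}{21423} = - \frac{175}{18} + \frac{10}{21423} = - \frac{1249615}{128538}$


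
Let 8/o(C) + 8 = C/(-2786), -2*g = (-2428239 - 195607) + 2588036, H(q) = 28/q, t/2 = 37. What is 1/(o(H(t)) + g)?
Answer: 58905/1054635121 ≈ 5.5853e-5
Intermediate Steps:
t = 74 (t = 2*37 = 74)
g = 17905 (g = -((-2428239 - 195607) + 2588036)/2 = -(-2623846 + 2588036)/2 = -½*(-35810) = 17905)
o(C) = 8/(-8 - C/2786) (o(C) = 8/(-8 + C/(-2786)) = 8/(-8 + C*(-1/2786)) = 8/(-8 - C/2786))
1/(o(H(t)) + g) = 1/(-22288/(22288 + 28/74) + 17905) = 1/(-22288/(22288 + 28*(1/74)) + 17905) = 1/(-22288/(22288 + 14/37) + 17905) = 1/(-22288/824670/37 + 17905) = 1/(-22288*37/824670 + 17905) = 1/(-58904/58905 + 17905) = 1/(1054635121/58905) = 58905/1054635121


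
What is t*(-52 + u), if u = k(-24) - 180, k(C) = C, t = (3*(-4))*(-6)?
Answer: -18432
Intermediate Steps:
t = 72 (t = -12*(-6) = 72)
u = -204 (u = -24 - 180 = -204)
t*(-52 + u) = 72*(-52 - 204) = 72*(-256) = -18432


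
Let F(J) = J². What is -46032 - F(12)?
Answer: -46176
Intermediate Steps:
-46032 - F(12) = -46032 - 1*12² = -46032 - 1*144 = -46032 - 144 = -46176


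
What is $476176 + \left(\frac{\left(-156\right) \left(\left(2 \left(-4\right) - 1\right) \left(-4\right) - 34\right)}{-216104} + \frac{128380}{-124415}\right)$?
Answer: $\frac{320067900336953}{672164479} \approx 4.7618 \cdot 10^{5}$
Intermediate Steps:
$476176 + \left(\frac{\left(-156\right) \left(\left(2 \left(-4\right) - 1\right) \left(-4\right) - 34\right)}{-216104} + \frac{128380}{-124415}\right) = 476176 + \left(- 156 \left(\left(-8 - 1\right) \left(-4\right) - 34\right) \left(- \frac{1}{216104}\right) + 128380 \left(- \frac{1}{124415}\right)\right) = 476176 - \left(\frac{25676}{24883} - - 156 \left(\left(-9\right) \left(-4\right) - 34\right) \left(- \frac{1}{216104}\right)\right) = 476176 - \left(\frac{25676}{24883} - - 156 \left(36 - 34\right) \left(- \frac{1}{216104}\right)\right) = 476176 - \left(\frac{25676}{24883} - \left(-156\right) 2 \left(- \frac{1}{216104}\right)\right) = 476176 - \frac{692615351}{672164479} = \frac{320067900336953}{672164479}$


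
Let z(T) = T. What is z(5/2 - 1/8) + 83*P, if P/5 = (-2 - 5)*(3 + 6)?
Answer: -209141/8 ≈ -26143.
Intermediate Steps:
P = -315 (P = 5*((-2 - 5)*(3 + 6)) = 5*(-7*9) = 5*(-63) = -315)
z(5/2 - 1/8) + 83*P = (5/2 - 1/8) + 83*(-315) = (5*(½) - 1*⅛) - 26145 = (5/2 - ⅛) - 26145 = 19/8 - 26145 = -209141/8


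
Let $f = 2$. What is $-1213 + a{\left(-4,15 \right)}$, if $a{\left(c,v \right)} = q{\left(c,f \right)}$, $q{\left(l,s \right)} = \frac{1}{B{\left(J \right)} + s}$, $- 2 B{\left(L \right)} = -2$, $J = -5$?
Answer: $- \frac{3638}{3} \approx -1212.7$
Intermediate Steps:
$B{\left(L \right)} = 1$ ($B{\left(L \right)} = \left(- \frac{1}{2}\right) \left(-2\right) = 1$)
$q{\left(l,s \right)} = \frac{1}{1 + s}$
$a{\left(c,v \right)} = \frac{1}{3}$ ($a{\left(c,v \right)} = \frac{1}{1 + 2} = \frac{1}{3}$)
$-1213 + a{\left(-4,15 \right)} = -1213 + \frac{1}{3} = - \frac{3638}{3}$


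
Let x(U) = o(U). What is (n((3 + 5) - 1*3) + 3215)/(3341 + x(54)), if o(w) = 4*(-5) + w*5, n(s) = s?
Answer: 460/513 ≈ 0.89669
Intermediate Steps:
o(w) = -20 + 5*w
x(U) = -20 + 5*U
(n((3 + 5) - 1*3) + 3215)/(3341 + x(54)) = (((3 + 5) - 1*3) + 3215)/(3341 + (-20 + 5*54)) = ((8 - 3) + 3215)/(3341 + (-20 + 270)) = (5 + 3215)/(3341 + 250) = 3220/3591 = 3220*(1/3591) = 460/513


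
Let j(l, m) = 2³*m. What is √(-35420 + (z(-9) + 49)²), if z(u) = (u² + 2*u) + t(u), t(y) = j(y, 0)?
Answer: 2*I*√5719 ≈ 151.25*I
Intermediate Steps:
j(l, m) = 8*m
t(y) = 0 (t(y) = 8*0 = 0)
z(u) = u² + 2*u (z(u) = (u² + 2*u) + 0 = u² + 2*u)
√(-35420 + (z(-9) + 49)²) = √(-35420 + (-9*(2 - 9) + 49)²) = √(-35420 + (-9*(-7) + 49)²) = √(-35420 + (63 + 49)²) = √(-35420 + 112²) = √(-35420 + 12544) = √(-22876) = 2*I*√5719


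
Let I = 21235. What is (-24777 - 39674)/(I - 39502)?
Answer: 64451/18267 ≈ 3.5283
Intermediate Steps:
(-24777 - 39674)/(I - 39502) = (-24777 - 39674)/(21235 - 39502) = -64451/(-18267) = -64451*(-1/18267) = 64451/18267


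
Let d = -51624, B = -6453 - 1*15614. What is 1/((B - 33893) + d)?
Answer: -1/107584 ≈ -9.2951e-6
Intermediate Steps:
B = -22067 (B = -6453 - 15614 = -22067)
1/((B - 33893) + d) = 1/((-22067 - 33893) - 51624) = 1/(-55960 - 51624) = 1/(-107584) = -1/107584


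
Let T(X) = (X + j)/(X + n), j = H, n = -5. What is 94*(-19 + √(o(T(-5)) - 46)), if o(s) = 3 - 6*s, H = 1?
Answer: -1786 + 94*I*√1135/5 ≈ -1786.0 + 633.37*I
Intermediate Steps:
j = 1
T(X) = (1 + X)/(-5 + X) (T(X) = (X + 1)/(X - 5) = (1 + X)/(-5 + X))
o(s) = 3 - 6*s
94*(-19 + √(o(T(-5)) - 46)) = 94*(-19 + √((3 - 6*(1 - 5)/(-5 - 5)) - 46)) = 94*(-19 + √((3 - 6*(-4)/(-10)) - 46)) = 94*(-19 + √((3 - (-3)*(-4)/5) - 46)) = 94*(-19 + √((3 - 6*⅖) - 46)) = 94*(-19 + √((3 - 12/5) - 46)) = 94*(-19 + √(⅗ - 46)) = 94*(-19 + √(-227/5)) = 94*(-19 + I*√1135/5) = -1786 + 94*I*√1135/5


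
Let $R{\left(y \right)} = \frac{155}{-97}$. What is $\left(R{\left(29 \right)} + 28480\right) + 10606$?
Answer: $\frac{3791187}{97} \approx 39084.0$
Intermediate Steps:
$R{\left(y \right)} = - \frac{155}{97}$ ($R{\left(y \right)} = 155 \left(- \frac{1}{97}\right) = - \frac{155}{97}$)
$\left(R{\left(29 \right)} + 28480\right) + 10606 = \left(- \frac{155}{97} + 28480\right) + 10606 = \frac{2762405}{97} + 10606 = \frac{3791187}{97}$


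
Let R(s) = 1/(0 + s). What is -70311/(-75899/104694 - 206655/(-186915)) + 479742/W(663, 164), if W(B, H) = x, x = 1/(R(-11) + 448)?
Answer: 106616317414007832/496591799 ≈ 2.1470e+8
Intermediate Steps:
R(s) = 1/s
x = 11/4927 (x = 1/(1/(-11) + 448) = 1/(-1/11 + 448) = 1/(4927/11) = 11/4927 ≈ 0.0022326)
W(B, H) = 11/4927
-70311/(-75899/104694 - 206655/(-186915)) + 479742/W(663, 164) = -70311/(-75899/104694 - 206655/(-186915)) + 479742/(11/4927) = -70311/(-75899*1/104694 - 206655*(-1/186915)) + 479742*(4927/11) = -70311/(-75899/104694 + 13777/12461) + 2363688834/11 = -70311/496591799/1304591934 + 2363688834/11 = -70311*1304591934/496591799 + 2363688834/11 = -91727163471474/496591799 + 2363688834/11 = 106616317414007832/496591799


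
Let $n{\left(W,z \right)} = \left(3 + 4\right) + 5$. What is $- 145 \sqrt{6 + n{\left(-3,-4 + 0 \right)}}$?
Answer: $- 435 \sqrt{2} \approx -615.18$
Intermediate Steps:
$n{\left(W,z \right)} = 12$ ($n{\left(W,z \right)} = 7 + 5 = 12$)
$- 145 \sqrt{6 + n{\left(-3,-4 + 0 \right)}} = - 145 \sqrt{6 + 12} = - 145 \sqrt{18} = - 145 \cdot 3 \sqrt{2} = - 435 \sqrt{2}$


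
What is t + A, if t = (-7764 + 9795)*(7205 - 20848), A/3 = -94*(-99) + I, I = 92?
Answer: -27680739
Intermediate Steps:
A = 28194 (A = 3*(-94*(-99) + 92) = 3*(9306 + 92) = 3*9398 = 28194)
t = -27708933 (t = 2031*(-13643) = -27708933)
t + A = -27708933 + 28194 = -27680739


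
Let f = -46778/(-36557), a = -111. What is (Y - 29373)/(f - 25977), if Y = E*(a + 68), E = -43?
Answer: 1006194868/949594411 ≈ 1.0596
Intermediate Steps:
Y = 1849 (Y = -43*(-111 + 68) = -43*(-43) = 1849)
f = 46778/36557 (f = -46778*(-1/36557) = 46778/36557 ≈ 1.2796)
(Y - 29373)/(f - 25977) = (1849 - 29373)/(46778/36557 - 25977) = -27524/(-949594411/36557) = -27524*(-36557/949594411) = 1006194868/949594411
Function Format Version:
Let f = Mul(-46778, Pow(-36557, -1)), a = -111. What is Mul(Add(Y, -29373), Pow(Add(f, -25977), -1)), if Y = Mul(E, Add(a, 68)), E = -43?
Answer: Rational(1006194868, 949594411) ≈ 1.0596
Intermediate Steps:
Y = 1849 (Y = Mul(-43, Add(-111, 68)) = Mul(-43, -43) = 1849)
f = Rational(46778, 36557) (f = Mul(-46778, Rational(-1, 36557)) = Rational(46778, 36557) ≈ 1.2796)
Mul(Add(Y, -29373), Pow(Add(f, -25977), -1)) = Mul(Add(1849, -29373), Pow(Add(Rational(46778, 36557), -25977), -1)) = Mul(-27524, Pow(Rational(-949594411, 36557), -1)) = Mul(-27524, Rational(-36557, 949594411)) = Rational(1006194868, 949594411)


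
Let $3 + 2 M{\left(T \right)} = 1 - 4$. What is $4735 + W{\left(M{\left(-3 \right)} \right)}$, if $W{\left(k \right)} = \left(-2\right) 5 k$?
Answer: $4765$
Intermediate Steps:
$M{\left(T \right)} = -3$ ($M{\left(T \right)} = - \frac{3}{2} + \frac{1 - 4}{2} = - \frac{3}{2} + \frac{1}{2} \left(-3\right) = - \frac{3}{2} - \frac{3}{2} = -3$)
$W{\left(k \right)} = - 10 k$
$4735 + W{\left(M{\left(-3 \right)} \right)} = 4735 - -30 = 4735 + 30 = 4765$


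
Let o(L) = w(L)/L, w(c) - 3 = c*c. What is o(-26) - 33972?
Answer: -883951/26 ≈ -33998.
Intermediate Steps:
w(c) = 3 + c² (w(c) = 3 + c*c = 3 + c²)
o(L) = (3 + L²)/L
o(-26) - 33972 = (-26 + 3/(-26)) - 33972 = (-26 + 3*(-1/26)) - 33972 = (-26 - 3/26) - 33972 = -679/26 - 33972 = -883951/26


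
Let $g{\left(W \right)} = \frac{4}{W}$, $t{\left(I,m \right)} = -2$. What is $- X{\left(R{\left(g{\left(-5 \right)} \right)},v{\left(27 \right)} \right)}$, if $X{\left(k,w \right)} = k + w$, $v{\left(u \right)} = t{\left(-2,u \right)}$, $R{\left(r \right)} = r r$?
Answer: $\frac{34}{25} \approx 1.36$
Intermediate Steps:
$R{\left(r \right)} = r^{2}$
$v{\left(u \right)} = -2$
$- X{\left(R{\left(g{\left(-5 \right)} \right)},v{\left(27 \right)} \right)} = - (\left(\frac{4}{-5}\right)^{2} - 2) = - (\left(4 \left(- \frac{1}{5}\right)\right)^{2} - 2) = - (\left(- \frac{4}{5}\right)^{2} - 2) = - (\frac{16}{25} - 2) = \left(-1\right) \left(- \frac{34}{25}\right) = \frac{34}{25}$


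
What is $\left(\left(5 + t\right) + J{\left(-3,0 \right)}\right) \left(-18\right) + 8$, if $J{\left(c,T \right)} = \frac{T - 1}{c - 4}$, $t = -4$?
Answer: $- \frac{88}{7} \approx -12.571$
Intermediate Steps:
$J{\left(c,T \right)} = \frac{-1 + T}{-4 + c}$
$\left(\left(5 + t\right) + J{\left(-3,0 \right)}\right) \left(-18\right) + 8 = \left(\left(5 - 4\right) + \frac{-1 + 0}{-4 - 3}\right) \left(-18\right) + 8 = \left(1 + \frac{1}{-7} \left(-1\right)\right) \left(-18\right) + 8 = \left(1 - - \frac{1}{7}\right) \left(-18\right) + 8 = \left(1 + \frac{1}{7}\right) \left(-18\right) + 8 = \frac{8}{7} \left(-18\right) + 8 = - \frac{144}{7} + 8 = - \frac{88}{7}$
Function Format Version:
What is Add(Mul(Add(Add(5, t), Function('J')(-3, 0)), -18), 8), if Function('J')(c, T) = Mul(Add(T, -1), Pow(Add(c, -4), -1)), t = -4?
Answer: Rational(-88, 7) ≈ -12.571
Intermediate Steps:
Function('J')(c, T) = Mul(Pow(Add(-4, c), -1), Add(-1, T)) (Function('J')(c, T) = Mul(Add(-1, T), Pow(Add(-4, c), -1)) = Mul(Pow(Add(-4, c), -1), Add(-1, T)))
Add(Mul(Add(Add(5, t), Function('J')(-3, 0)), -18), 8) = Add(Mul(Add(Add(5, -4), Mul(Pow(Add(-4, -3), -1), Add(-1, 0))), -18), 8) = Add(Mul(Add(1, Mul(Pow(-7, -1), -1)), -18), 8) = Add(Mul(Add(1, Mul(Rational(-1, 7), -1)), -18), 8) = Add(Mul(Add(1, Rational(1, 7)), -18), 8) = Add(Mul(Rational(8, 7), -18), 8) = Add(Rational(-144, 7), 8) = Rational(-88, 7)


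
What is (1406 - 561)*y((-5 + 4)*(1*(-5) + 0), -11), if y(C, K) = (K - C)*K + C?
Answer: 152945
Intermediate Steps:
y(C, K) = C + K*(K - C) (y(C, K) = K*(K - C) + C = C + K*(K - C))
(1406 - 561)*y((-5 + 4)*(1*(-5) + 0), -11) = (1406 - 561)*((-5 + 4)*(1*(-5) + 0) + (-11)**2 - 1*(-5 + 4)*(1*(-5) + 0)*(-11)) = 845*(-(-5 + 0) + 121 - 1*(-(-5 + 0))*(-11)) = 845*(-1*(-5) + 121 - 1*(-1*(-5))*(-11)) = 845*(5 + 121 - 1*5*(-11)) = 845*(5 + 121 + 55) = 845*181 = 152945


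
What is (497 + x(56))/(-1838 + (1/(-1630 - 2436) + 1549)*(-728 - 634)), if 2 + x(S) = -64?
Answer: -876223/4292833327 ≈ -0.00020411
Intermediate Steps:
x(S) = -66 (x(S) = -2 - 64 = -66)
(497 + x(56))/(-1838 + (1/(-1630 - 2436) + 1549)*(-728 - 634)) = (497 - 66)/(-1838 + (1/(-1630 - 2436) + 1549)*(-728 - 634)) = 431/(-1838 + (1/(-4066) + 1549)*(-1362)) = 431/(-1838 + (-1/4066 + 1549)*(-1362)) = 431/(-1838 + (6298233/4066)*(-1362)) = 431/(-1838 - 4289096673/2033) = 431/(-4292833327/2033) = 431*(-2033/4292833327) = -876223/4292833327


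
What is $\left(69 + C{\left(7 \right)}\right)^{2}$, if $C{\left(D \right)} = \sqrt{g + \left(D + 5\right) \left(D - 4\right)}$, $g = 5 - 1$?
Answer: $4801 + 276 \sqrt{10} \approx 5673.8$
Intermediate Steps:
$g = 4$
$C{\left(D \right)} = \sqrt{4 + \left(-4 + D\right) \left(5 + D\right)}$ ($C{\left(D \right)} = \sqrt{4 + \left(D + 5\right) \left(D - 4\right)} = \sqrt{4 + \left(5 + D\right) \left(-4 + D\right)} = \sqrt{4 + \left(-4 + D\right) \left(5 + D\right)}$)
$\left(69 + C{\left(7 \right)}\right)^{2} = \left(69 + \sqrt{-16 + 7 + 7^{2}}\right)^{2} = \left(69 + \sqrt{-16 + 7 + 49}\right)^{2} = \left(69 + \sqrt{40}\right)^{2} = \left(69 + 2 \sqrt{10}\right)^{2}$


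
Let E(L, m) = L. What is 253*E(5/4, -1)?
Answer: 1265/4 ≈ 316.25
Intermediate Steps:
253*E(5/4, -1) = 253*(5/4) = 1265/4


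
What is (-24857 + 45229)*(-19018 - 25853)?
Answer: -914112012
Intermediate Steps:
(-24857 + 45229)*(-19018 - 25853) = 20372*(-44871) = -914112012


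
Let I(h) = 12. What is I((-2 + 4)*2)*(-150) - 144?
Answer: -1944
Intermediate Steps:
I((-2 + 4)*2)*(-150) - 144 = 12*(-150) - 144 = -1800 - 144 = -1944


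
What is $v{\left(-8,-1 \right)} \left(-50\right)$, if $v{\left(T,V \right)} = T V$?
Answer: $-400$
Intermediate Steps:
$v{\left(-8,-1 \right)} \left(-50\right) = \left(-8\right) \left(-1\right) \left(-50\right) = 8 \left(-50\right) = -400$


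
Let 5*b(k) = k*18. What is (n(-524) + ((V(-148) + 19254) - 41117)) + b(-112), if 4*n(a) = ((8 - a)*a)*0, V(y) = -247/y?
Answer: -16475753/740 ≈ -22265.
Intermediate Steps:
n(a) = 0 (n(a) = (((8 - a)*a)*0)/4 = ((a*(8 - a))*0)/4 = (¼)*0 = 0)
b(k) = 18*k/5 (b(k) = (k*18)/5 = (18*k)/5 = 18*k/5)
(n(-524) + ((V(-148) + 19254) - 41117)) + b(-112) = (0 + ((-247/(-148) + 19254) - 41117)) + (18/5)*(-112) = (0 + ((-247*(-1/148) + 19254) - 41117)) - 2016/5 = (0 + ((247/148 + 19254) - 41117)) - 2016/5 = (0 + (2849839/148 - 41117)) - 2016/5 = (0 - 3235477/148) - 2016/5 = -3235477/148 - 2016/5 = -16475753/740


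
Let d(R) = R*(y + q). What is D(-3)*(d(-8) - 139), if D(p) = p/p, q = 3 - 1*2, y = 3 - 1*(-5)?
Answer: -211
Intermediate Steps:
y = 8 (y = 3 + 5 = 8)
q = 1 (q = 3 - 2 = 1)
D(p) = 1
d(R) = 9*R (d(R) = R*(8 + 1) = R*9 = 9*R)
D(-3)*(d(-8) - 139) = 1*(9*(-8) - 139) = 1*(-72 - 139) = 1*(-211) = -211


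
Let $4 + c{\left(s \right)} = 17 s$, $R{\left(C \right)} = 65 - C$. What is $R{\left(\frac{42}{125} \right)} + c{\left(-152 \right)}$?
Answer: $- \frac{315417}{125} \approx -2523.3$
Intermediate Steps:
$c{\left(s \right)} = -4 + 17 s$
$R{\left(\frac{42}{125} \right)} + c{\left(-152 \right)} = \left(65 - \frac{42}{125}\right) + \left(-4 + 17 \left(-152\right)\right) = \left(65 - 42 \cdot \frac{1}{125}\right) - 2588 = \left(65 - \frac{42}{125}\right) - 2588 = \frac{8083}{125} - 2588 = - \frac{315417}{125}$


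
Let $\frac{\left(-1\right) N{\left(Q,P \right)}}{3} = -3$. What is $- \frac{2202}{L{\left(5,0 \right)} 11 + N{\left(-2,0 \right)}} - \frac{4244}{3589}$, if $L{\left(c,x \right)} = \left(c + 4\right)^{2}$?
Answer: $- \frac{1953763}{538350} \approx -3.6292$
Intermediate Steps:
$N{\left(Q,P \right)} = 9$ ($N{\left(Q,P \right)} = \left(-3\right) \left(-3\right) = 9$)
$L{\left(c,x \right)} = \left(4 + c\right)^{2}$
$- \frac{2202}{L{\left(5,0 \right)} 11 + N{\left(-2,0 \right)}} - \frac{4244}{3589} = - \frac{2202}{\left(4 + 5\right)^{2} \cdot 11 + 9} - \frac{4244}{3589} = - \frac{2202}{9^{2} \cdot 11 + 9} - \frac{4244}{3589} = - \frac{2202}{81 \cdot 11 + 9} - \frac{4244}{3589} = - \frac{2202}{891 + 9} - \frac{4244}{3589} = - \frac{2202}{900} - \frac{4244}{3589} = \left(-2202\right) \frac{1}{900} - \frac{4244}{3589} = - \frac{367}{150} - \frac{4244}{3589} = - \frac{1953763}{538350}$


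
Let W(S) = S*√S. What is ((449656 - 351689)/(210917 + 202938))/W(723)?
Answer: 97967*√723/216334010295 ≈ 1.2177e-5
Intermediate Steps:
W(S) = S^(3/2)
((449656 - 351689)/(210917 + 202938))/W(723) = ((449656 - 351689)/(210917 + 202938))/(723^(3/2)) = (97967/413855)/((723*√723)) = (97967*(1/413855))*(√723/522729) = 97967*(√723/522729)/413855 = 97967*√723/216334010295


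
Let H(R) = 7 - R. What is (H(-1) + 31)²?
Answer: 1521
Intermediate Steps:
(H(-1) + 31)² = ((7 - 1*(-1)) + 31)² = ((7 + 1) + 31)² = (8 + 31)² = 39² = 1521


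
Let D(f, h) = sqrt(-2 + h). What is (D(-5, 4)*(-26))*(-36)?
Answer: 936*sqrt(2) ≈ 1323.7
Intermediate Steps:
(D(-5, 4)*(-26))*(-36) = (sqrt(-2 + 4)*(-26))*(-36) = (sqrt(2)*(-26))*(-36) = -26*sqrt(2)*(-36) = 936*sqrt(2)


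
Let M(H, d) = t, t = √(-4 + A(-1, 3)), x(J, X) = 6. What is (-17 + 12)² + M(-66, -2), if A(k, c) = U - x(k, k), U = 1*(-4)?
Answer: 25 + I*√14 ≈ 25.0 + 3.7417*I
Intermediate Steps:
U = -4
A(k, c) = -10 (A(k, c) = -4 - 1*6 = -4 - 6 = -10)
t = I*√14 (t = √(-4 - 10) = √(-14) = I*√14 ≈ 3.7417*I)
M(H, d) = I*√14
(-17 + 12)² + M(-66, -2) = (-17 + 12)² + I*√14 = (-5)² + I*√14 = 25 + I*√14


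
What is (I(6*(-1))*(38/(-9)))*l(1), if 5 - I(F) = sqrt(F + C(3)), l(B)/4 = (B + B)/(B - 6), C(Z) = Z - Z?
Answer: 304/9 - 304*I*sqrt(6)/45 ≈ 33.778 - 16.548*I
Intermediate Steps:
C(Z) = 0
l(B) = 8*B/(-6 + B) (l(B) = 4*((B + B)/(B - 6)) = 4*((2*B)/(-6 + B)) = 4*(2*B/(-6 + B)) = 8*B/(-6 + B))
I(F) = 5 - sqrt(F) (I(F) = 5 - sqrt(F + 0) = 5 - sqrt(F))
(I(6*(-1))*(38/(-9)))*l(1) = ((5 - sqrt(6*(-1)))*(38/(-9)))*(8*1/(-6 + 1)) = ((5 - sqrt(-6))*(38*(-1/9)))*(8*1/(-5)) = ((5 - I*sqrt(6))*(-38/9))*(8*1*(-1/5)) = ((5 - I*sqrt(6))*(-38/9))*(-8/5) = (-190/9 + 38*I*sqrt(6)/9)*(-8/5) = 304/9 - 304*I*sqrt(6)/45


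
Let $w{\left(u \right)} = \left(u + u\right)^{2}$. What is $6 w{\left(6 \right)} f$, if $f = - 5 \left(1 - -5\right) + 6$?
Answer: $-20736$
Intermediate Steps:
$f = -24$ ($f = - 5 \left(1 + 5\right) + 6 = \left(-5\right) 6 + 6 = -30 + 6 = -24$)
$w{\left(u \right)} = 4 u^{2}$ ($w{\left(u \right)} = \left(2 u\right)^{2} = 4 u^{2}$)
$6 w{\left(6 \right)} f = 6 \cdot 4 \cdot 6^{2} \left(-24\right) = 6 \cdot 4 \cdot 36 \left(-24\right) = 6 \cdot 144 \left(-24\right) = 864 \left(-24\right) = -20736$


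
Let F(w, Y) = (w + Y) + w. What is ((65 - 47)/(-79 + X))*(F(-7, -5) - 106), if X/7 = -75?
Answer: 1125/302 ≈ 3.7252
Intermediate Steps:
X = -525 (X = 7*(-75) = -525)
F(w, Y) = Y + 2*w (F(w, Y) = (Y + w) + w = Y + 2*w)
((65 - 47)/(-79 + X))*(F(-7, -5) - 106) = ((65 - 47)/(-79 - 525))*((-5 + 2*(-7)) - 106) = (18/(-604))*((-5 - 14) - 106) = (18*(-1/604))*(-19 - 106) = -9/302*(-125) = 1125/302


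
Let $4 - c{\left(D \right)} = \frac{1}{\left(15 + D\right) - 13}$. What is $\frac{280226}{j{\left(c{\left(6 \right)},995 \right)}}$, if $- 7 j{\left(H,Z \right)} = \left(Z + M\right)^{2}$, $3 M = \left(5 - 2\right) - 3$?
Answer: $- \frac{1961582}{990025} \approx -1.9813$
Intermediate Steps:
$c{\left(D \right)} = 4 - \frac{1}{2 + D}$ ($c{\left(D \right)} = 4 - \frac{1}{\left(15 + D\right) - 13} = 4 - \frac{1}{2 + D}$)
$M = 0$ ($M = \frac{\left(5 - 2\right) - 3}{3} = \frac{3 - 3}{3} = \frac{1}{3} \cdot 0 = 0$)
$j{\left(H,Z \right)} = - \frac{Z^{2}}{7}$ ($j{\left(H,Z \right)} = - \frac{\left(Z + 0\right)^{2}}{7} = - \frac{Z^{2}}{7}$)
$\frac{280226}{j{\left(c{\left(6 \right)},995 \right)}} = \frac{280226}{\left(- \frac{1}{7}\right) 995^{2}} = \frac{280226}{\left(- \frac{1}{7}\right) 990025} = \frac{280226}{- \frac{990025}{7}} = 280226 \left(- \frac{7}{990025}\right) = - \frac{1961582}{990025}$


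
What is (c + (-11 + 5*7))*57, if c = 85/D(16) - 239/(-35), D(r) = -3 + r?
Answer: 969114/455 ≈ 2129.9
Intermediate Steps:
c = 6082/455 (c = 85/(-3 + 16) - 239/(-35) = 85/13 - 239*(-1/35) = 85*(1/13) + 239/35 = 85/13 + 239/35 = 6082/455 ≈ 13.367)
(c + (-11 + 5*7))*57 = (6082/455 + (-11 + 5*7))*57 = (6082/455 + (-11 + 35))*57 = (6082/455 + 24)*57 = (17002/455)*57 = 969114/455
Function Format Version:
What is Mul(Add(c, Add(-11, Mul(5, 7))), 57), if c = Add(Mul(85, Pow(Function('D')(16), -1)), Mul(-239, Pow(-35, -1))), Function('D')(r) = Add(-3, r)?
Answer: Rational(969114, 455) ≈ 2129.9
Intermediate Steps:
c = Rational(6082, 455) (c = Add(Mul(85, Pow(Add(-3, 16), -1)), Mul(-239, Pow(-35, -1))) = Add(Mul(85, Pow(13, -1)), Mul(-239, Rational(-1, 35))) = Add(Mul(85, Rational(1, 13)), Rational(239, 35)) = Add(Rational(85, 13), Rational(239, 35)) = Rational(6082, 455) ≈ 13.367)
Mul(Add(c, Add(-11, Mul(5, 7))), 57) = Mul(Add(Rational(6082, 455), Add(-11, Mul(5, 7))), 57) = Mul(Add(Rational(6082, 455), Add(-11, 35)), 57) = Mul(Add(Rational(6082, 455), 24), 57) = Mul(Rational(17002, 455), 57) = Rational(969114, 455)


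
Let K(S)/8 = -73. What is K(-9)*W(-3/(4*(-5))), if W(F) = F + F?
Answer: -876/5 ≈ -175.20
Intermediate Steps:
K(S) = -584 (K(S) = 8*(-73) = -584)
W(F) = 2*F
K(-9)*W(-3/(4*(-5))) = -1168*(-3/(4*(-5))) = -1168*(-3/(-20)) = -1168*(-3*(-1/20)) = -1168*3/20 = -584*3/10 = -876/5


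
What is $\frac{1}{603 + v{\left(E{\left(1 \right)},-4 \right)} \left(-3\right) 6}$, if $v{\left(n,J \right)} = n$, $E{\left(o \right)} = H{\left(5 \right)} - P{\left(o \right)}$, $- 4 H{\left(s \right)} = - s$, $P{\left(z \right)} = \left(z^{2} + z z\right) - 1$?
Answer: $\frac{2}{1197} \approx 0.0016708$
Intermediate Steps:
$P{\left(z \right)} = -1 + 2 z^{2}$ ($P{\left(z \right)} = \left(z^{2} + z^{2}\right) - 1 = 2 z^{2} - 1 = -1 + 2 z^{2}$)
$H{\left(s \right)} = \frac{s}{4}$ ($H{\left(s \right)} = - \frac{\left(-1\right) s}{4} = \frac{s}{4}$)
$E{\left(o \right)} = \frac{9}{4} - 2 o^{2}$ ($E{\left(o \right)} = \frac{1}{4} \cdot 5 - \left(-1 + 2 o^{2}\right) = \frac{5}{4} - \left(-1 + 2 o^{2}\right) = \frac{9}{4} - 2 o^{2}$)
$\frac{1}{603 + v{\left(E{\left(1 \right)},-4 \right)} \left(-3\right) 6} = \frac{1}{603 + \left(\frac{9}{4} - 2 \cdot 1^{2}\right) \left(-3\right) 6} = \frac{1}{603 + \left(\frac{9}{4} - 2\right) \left(-3\right) 6} = \frac{1}{603 + \frac{1}{4} \left(-3\right) 6} = \frac{1}{603 - \frac{9}{2}} = \frac{1}{\frac{1197}{2}} = \frac{2}{1197}$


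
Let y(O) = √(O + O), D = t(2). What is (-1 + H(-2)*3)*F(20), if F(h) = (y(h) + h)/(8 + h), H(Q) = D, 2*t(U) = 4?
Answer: 25/7 + 5*√10/14 ≈ 4.7008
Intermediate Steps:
t(U) = 2 (t(U) = (½)*4 = 2)
D = 2
H(Q) = 2
y(O) = √2*√O (y(O) = √(2*O) = √2*√O)
F(h) = (h + √2*√h)/(8 + h) (F(h) = (√2*√h + h)/(8 + h) = (h + √2*√h)/(8 + h))
(-1 + H(-2)*3)*F(20) = (-1 + 2*3)*((20 + √2*√20)/(8 + 20)) = (-1 + 6)*((20 + √2*(2*√5))/28) = 5*((20 + 2*√10)/28) = 5*(5/7 + √10/14) = 25/7 + 5*√10/14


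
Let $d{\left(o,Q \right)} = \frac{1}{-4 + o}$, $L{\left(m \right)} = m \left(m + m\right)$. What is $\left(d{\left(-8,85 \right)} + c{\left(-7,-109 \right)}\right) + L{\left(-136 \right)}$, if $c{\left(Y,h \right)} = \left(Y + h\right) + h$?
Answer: $\frac{441203}{12} \approx 36767.0$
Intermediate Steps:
$L{\left(m \right)} = 2 m^{2}$ ($L{\left(m \right)} = m 2 m = 2 m^{2}$)
$c{\left(Y,h \right)} = Y + 2 h$
$\left(d{\left(-8,85 \right)} + c{\left(-7,-109 \right)}\right) + L{\left(-136 \right)} = \left(\frac{1}{-4 - 8} + \left(-7 + 2 \left(-109\right)\right)\right) + 2 \left(-136\right)^{2} = \left(\frac{1}{-12} - 225\right) + 2 \cdot 18496 = \left(- \frac{1}{12} - 225\right) + 36992 = - \frac{2701}{12} + 36992 = \frac{441203}{12}$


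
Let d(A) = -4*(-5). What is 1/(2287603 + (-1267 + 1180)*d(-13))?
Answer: 1/2285863 ≈ 4.3747e-7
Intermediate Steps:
d(A) = 20
1/(2287603 + (-1267 + 1180)*d(-13)) = 1/(2287603 + (-1267 + 1180)*20) = 1/(2287603 - 87*20) = 1/(2287603 - 1740) = 1/2285863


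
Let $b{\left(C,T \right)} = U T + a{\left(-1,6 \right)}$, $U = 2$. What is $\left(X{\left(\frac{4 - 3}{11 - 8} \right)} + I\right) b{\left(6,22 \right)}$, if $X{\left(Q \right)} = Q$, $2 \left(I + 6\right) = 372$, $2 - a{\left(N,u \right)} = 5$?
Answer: $\frac{22181}{3} \approx 7393.7$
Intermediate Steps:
$a{\left(N,u \right)} = -3$ ($a{\left(N,u \right)} = 2 - 5 = -3$)
$I = 180$ ($I = -6 + \frac{1}{2} \cdot 372 = -6 + 186 = 180$)
$b{\left(C,T \right)} = -3 + 2 T$ ($b{\left(C,T \right)} = 2 T - 3 = -3 + 2 T$)
$\left(X{\left(\frac{4 - 3}{11 - 8} \right)} + I\right) b{\left(6,22 \right)} = \left(\frac{4 - 3}{11 - 8} + 180\right) \left(-3 + 2 \cdot 22\right) = \left(1 \cdot \frac{1}{3} + 180\right) \left(-3 + 44\right) = \left(1 \cdot \frac{1}{3} + 180\right) 41 = \left(\frac{1}{3} + 180\right) 41 = \frac{541}{3} \cdot 41 = \frac{22181}{3}$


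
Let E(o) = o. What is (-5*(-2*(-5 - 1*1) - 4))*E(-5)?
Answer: 200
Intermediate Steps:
(-5*(-2*(-5 - 1*1) - 4))*E(-5) = -5*(-2*(-5 - 1*1) - 4)*(-5) = -5*(-2*(-5 - 1) - 4)*(-5) = -5*(-2*(-6) - 4)*(-5) = -5*(12 - 4)*(-5) = -5*8*(-5) = -40*(-5) = 200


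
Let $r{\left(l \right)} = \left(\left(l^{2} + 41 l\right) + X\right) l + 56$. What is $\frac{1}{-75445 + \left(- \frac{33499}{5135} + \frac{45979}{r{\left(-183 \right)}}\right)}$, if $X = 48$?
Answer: $- \frac{24463992410}{1845845738271449} \approx -1.3254 \cdot 10^{-5}$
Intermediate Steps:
$r{\left(l \right)} = 56 + l \left(48 + l^{2} + 41 l\right)$ ($r{\left(l \right)} = \left(\left(l^{2} + 41 l\right) + 48\right) l + 56 = \left(48 + l^{2} + 41 l\right) l + 56 = l \left(48 + l^{2} + 41 l\right) + 56 = 56 + l \left(48 + l^{2} + 41 l\right)$)
$\frac{1}{-75445 + \left(- \frac{33499}{5135} + \frac{45979}{r{\left(-183 \right)}}\right)} = \frac{1}{-75445 + \left(- \frac{33499}{5135} + \frac{45979}{56 + \left(-183\right)^{3} + 41 \left(-183\right)^{2} + 48 \left(-183\right)}\right)} = \frac{1}{-75445 + \left(\left(-33499\right) \frac{1}{5135} + \frac{45979}{56 - 6128487 + 41 \cdot 33489 - 8784}\right)} = \frac{1}{-75445 - \left(\frac{33499}{5135} - \frac{45979}{56 - 6128487 + 1373049 - 8784}\right)} = \frac{1}{-75445 - \left(\frac{33499}{5135} - \frac{45979}{-4764166}\right)} = \frac{1}{-75445 + \left(- \frac{33499}{5135} + 45979 \left(- \frac{1}{4764166}\right)\right)} = \frac{1}{-75445 - \frac{159830898999}{24463992410}} = \frac{1}{- \frac{1845845738271449}{24463992410}} = - \frac{24463992410}{1845845738271449}$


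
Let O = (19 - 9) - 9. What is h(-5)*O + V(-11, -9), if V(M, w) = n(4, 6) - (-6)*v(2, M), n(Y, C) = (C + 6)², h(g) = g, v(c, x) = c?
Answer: 151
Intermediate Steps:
n(Y, C) = (6 + C)²
O = 1 (O = 10 - 9 = 1)
V(M, w) = 156 (V(M, w) = (6 + 6)² - (-6)*2 = 12² - 2*(-6) = 144 + 12 = 156)
h(-5)*O + V(-11, -9) = -5*1 + 156 = -5 + 156 = 151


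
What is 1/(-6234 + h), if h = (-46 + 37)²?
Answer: -1/6153 ≈ -0.00016252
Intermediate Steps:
h = 81 (h = (-9)² = 81)
1/(-6234 + h) = 1/(-6234 + 81) = 1/(-6153) = -1/6153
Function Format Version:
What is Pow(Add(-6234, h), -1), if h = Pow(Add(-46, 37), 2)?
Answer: Rational(-1, 6153) ≈ -0.00016252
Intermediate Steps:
h = 81 (h = Pow(-9, 2) = 81)
Pow(Add(-6234, h), -1) = Pow(Add(-6234, 81), -1) = Pow(-6153, -1) = Rational(-1, 6153)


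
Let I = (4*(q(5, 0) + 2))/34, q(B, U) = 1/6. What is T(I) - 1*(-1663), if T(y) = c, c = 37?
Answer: 1700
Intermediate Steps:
q(B, U) = ⅙
I = 13/51 (I = (4*(⅙ + 2))/34 = (4*(13/6))*(1/34) = (26/3)*(1/34) = 13/51 ≈ 0.25490)
T(y) = 37
T(I) - 1*(-1663) = 37 - 1*(-1663) = 37 + 1663 = 1700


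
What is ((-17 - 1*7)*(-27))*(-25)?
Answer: -16200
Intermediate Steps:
((-17 - 1*7)*(-27))*(-25) = ((-17 - 7)*(-27))*(-25) = -24*(-27)*(-25) = 648*(-25) = -16200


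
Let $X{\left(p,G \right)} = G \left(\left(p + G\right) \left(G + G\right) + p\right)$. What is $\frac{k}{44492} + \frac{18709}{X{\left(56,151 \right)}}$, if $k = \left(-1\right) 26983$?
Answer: $- \frac{127052435991}{210181765220} \approx -0.60449$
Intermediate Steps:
$X{\left(p,G \right)} = G \left(p + 2 G \left(G + p\right)\right)$ ($X{\left(p,G \right)} = G \left(\left(G + p\right) 2 G + p\right) = G \left(2 G \left(G + p\right) + p\right) = G \left(p + 2 G \left(G + p\right)\right)$)
$k = -26983$
$\frac{k}{44492} + \frac{18709}{X{\left(56,151 \right)}} = - \frac{26983}{44492} + \frac{18709}{151 \left(56 + 2 \cdot 151^{2} + 2 \cdot 151 \cdot 56\right)} = \left(-26983\right) \frac{1}{44492} + \frac{18709}{151 \left(56 + 2 \cdot 22801 + 16912\right)} = - \frac{26983}{44492} + \frac{18709}{151 \left(56 + 45602 + 16912\right)} = - \frac{26983}{44492} + \frac{18709}{151 \cdot 62570} = - \frac{26983}{44492} + \frac{18709}{9448070} = - \frac{127052435991}{210181765220}$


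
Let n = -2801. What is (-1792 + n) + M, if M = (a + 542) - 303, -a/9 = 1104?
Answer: -14290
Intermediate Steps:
a = -9936 (a = -9*1104 = -9936)
M = -9697 (M = (-9936 + 542) - 303 = -9394 - 303 = -9697)
(-1792 + n) + M = (-1792 - 2801) - 9697 = -4593 - 9697 = -14290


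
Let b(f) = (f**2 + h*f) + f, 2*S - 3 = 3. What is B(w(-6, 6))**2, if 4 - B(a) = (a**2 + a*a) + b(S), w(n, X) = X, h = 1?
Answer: 6889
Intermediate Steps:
S = 3 (S = 3/2 + (1/2)*3 = 3/2 + 3/2 = 3)
b(f) = f**2 + 2*f (b(f) = (f**2 + 1*f) + f = (f**2 + f) + f = (f + f**2) + f = f**2 + 2*f)
B(a) = -11 - 2*a**2 (B(a) = 4 - ((a**2 + a*a) + 3*(2 + 3)) = 4 - ((a**2 + a**2) + 3*5) = 4 - (2*a**2 + 15) = 4 - (15 + 2*a**2) = 4 + (-15 - 2*a**2) = -11 - 2*a**2)
B(w(-6, 6))**2 = (-11 - 2*6**2)**2 = (-11 - 2*36)**2 = (-11 - 72)**2 = (-83)**2 = 6889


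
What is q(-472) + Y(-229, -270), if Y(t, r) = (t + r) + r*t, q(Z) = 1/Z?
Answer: 28948231/472 ≈ 61331.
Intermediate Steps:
Y(t, r) = r + t + r*t (Y(t, r) = (r + t) + r*t = r + t + r*t)
q(-472) + Y(-229, -270) = 1/(-472) + (-270 - 229 - 270*(-229)) = -1/472 + (-270 - 229 + 61830) = -1/472 + 61331 = 28948231/472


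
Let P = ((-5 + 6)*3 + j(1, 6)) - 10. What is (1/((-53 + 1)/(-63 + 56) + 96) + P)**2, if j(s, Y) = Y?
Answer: 514089/524176 ≈ 0.98076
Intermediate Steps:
P = -1 (P = ((-5 + 6)*3 + 6) - 10 = (1*3 + 6) - 10 = (3 + 6) - 10 = 9 - 10 = -1)
(1/((-53 + 1)/(-63 + 56) + 96) + P)**2 = (1/((-53 + 1)/(-63 + 56) + 96) - 1)**2 = (1/(-52/(-7) + 96) - 1)**2 = (1/(-52*(-1/7) + 96) - 1)**2 = (1/(52/7 + 96) - 1)**2 = (1/(724/7) - 1)**2 = (7/724 - 1)**2 = (-717/724)**2 = 514089/524176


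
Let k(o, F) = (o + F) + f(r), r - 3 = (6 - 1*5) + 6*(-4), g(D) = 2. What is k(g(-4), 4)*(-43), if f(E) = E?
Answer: 602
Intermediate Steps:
r = -20 (r = 3 + ((6 - 1*5) + 6*(-4)) = 3 + ((6 - 5) - 24) = 3 + (1 - 24) = 3 - 23 = -20)
k(o, F) = -20 + F + o (k(o, F) = (o + F) - 20 = (F + o) - 20 = -20 + F + o)
k(g(-4), 4)*(-43) = (-20 + 4 + 2)*(-43) = -14*(-43) = 602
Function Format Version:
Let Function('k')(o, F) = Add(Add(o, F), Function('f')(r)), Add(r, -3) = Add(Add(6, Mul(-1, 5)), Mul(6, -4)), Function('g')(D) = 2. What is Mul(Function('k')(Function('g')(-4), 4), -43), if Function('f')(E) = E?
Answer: 602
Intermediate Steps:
r = -20 (r = Add(3, Add(Add(6, Mul(-1, 5)), Mul(6, -4))) = Add(3, Add(Add(6, -5), -24)) = Add(3, Add(1, -24)) = Add(3, -23) = -20)
Function('k')(o, F) = Add(-20, F, o) (Function('k')(o, F) = Add(Add(o, F), -20) = Add(Add(F, o), -20) = Add(-20, F, o))
Mul(Function('k')(Function('g')(-4), 4), -43) = Mul(Add(-20, 4, 2), -43) = Mul(-14, -43) = 602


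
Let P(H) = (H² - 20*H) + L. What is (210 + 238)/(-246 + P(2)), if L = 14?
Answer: -112/67 ≈ -1.6716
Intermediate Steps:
P(H) = 14 + H² - 20*H (P(H) = (H² - 20*H) + 14 = 14 + H² - 20*H)
(210 + 238)/(-246 + P(2)) = (210 + 238)/(-246 + (14 + 2² - 20*2)) = 448/(-246 + (14 + 4 - 40)) = 448/(-246 - 22) = 448/(-268) = 448*(-1/268) = -112/67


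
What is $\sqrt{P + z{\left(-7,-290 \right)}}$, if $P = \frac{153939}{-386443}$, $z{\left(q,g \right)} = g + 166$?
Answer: $\frac{7 i \sqrt{379131111997}}{386443} \approx 11.153 i$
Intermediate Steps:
$z{\left(q,g \right)} = 166 + g$
$P = - \frac{153939}{386443}$ ($P = 153939 \left(- \frac{1}{386443}\right) = - \frac{153939}{386443} \approx -0.39835$)
$\sqrt{P + z{\left(-7,-290 \right)}} = \sqrt{- \frac{153939}{386443} + \left(166 - 290\right)} = \sqrt{- \frac{153939}{386443} - 124} = \sqrt{- \frac{48072871}{386443}} = \frac{7 i \sqrt{379131111997}}{386443}$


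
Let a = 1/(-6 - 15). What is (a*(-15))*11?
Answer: 55/7 ≈ 7.8571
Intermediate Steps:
a = -1/21 (a = 1/(-21) = -1/21 ≈ -0.047619)
(a*(-15))*11 = -1/21*(-15)*11 = (5/7)*11 = 55/7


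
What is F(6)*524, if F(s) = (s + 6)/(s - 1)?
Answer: 6288/5 ≈ 1257.6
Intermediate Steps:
F(s) = (6 + s)/(-1 + s)
F(6)*524 = ((6 + 6)/(-1 + 6))*524 = (12/5)*524 = 6288/5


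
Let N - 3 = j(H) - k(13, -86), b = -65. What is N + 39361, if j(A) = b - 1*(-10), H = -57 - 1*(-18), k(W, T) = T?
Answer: 39395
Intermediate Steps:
H = -39 (H = -57 + 18 = -39)
j(A) = -55 (j(A) = -65 - 1*(-10) = -65 + 10 = -55)
N = 34 (N = 3 + (-55 - 1*(-86)) = 3 + (-55 + 86) = 3 + 31 = 34)
N + 39361 = 34 + 39361 = 39395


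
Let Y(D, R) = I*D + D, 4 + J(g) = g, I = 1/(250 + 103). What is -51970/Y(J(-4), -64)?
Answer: 9172705/1416 ≈ 6477.9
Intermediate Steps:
I = 1/353 ≈ 0.0028329
J(g) = -4 + g
Y(D, R) = 354*D/353 (Y(D, R) = D/353 + D = 354*D/353)
-51970/Y(J(-4), -64) = -51970*353/(354*(-4 - 4)) = -51970/((354/353)*(-8)) = -51970/(-2832/353) = -51970*(-353/2832) = 9172705/1416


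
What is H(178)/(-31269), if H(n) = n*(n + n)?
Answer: -63368/31269 ≈ -2.0265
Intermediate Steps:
H(n) = 2*n**2 (H(n) = n*(2*n) = 2*n**2)
H(178)/(-31269) = (2*178**2)/(-31269) = (2*31684)*(-1/31269) = 63368*(-1/31269) = -63368/31269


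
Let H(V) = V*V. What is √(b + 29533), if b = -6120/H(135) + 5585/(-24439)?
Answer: √35718330949782670/1099755 ≈ 171.85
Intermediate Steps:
H(V) = V²
b = -5585629/9897795 (b = -6120/(135²) + 5585/(-24439) = -6120/18225 + 5585*(-1/24439) = -6120*1/18225 - 5585/24439 = -136/405 - 5585/24439 = -5585629/9897795 ≈ -0.56433)
√(b + 29533) = √(-5585629/9897795 + 29533) = √(292305994106/9897795) = √35718330949782670/1099755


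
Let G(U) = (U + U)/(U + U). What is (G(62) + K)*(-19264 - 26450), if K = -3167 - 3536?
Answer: 306375228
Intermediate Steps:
K = -6703
G(U) = 1 (G(U) = (2*U)/((2*U)) = (2*U)*(1/(2*U)) = 1)
(G(62) + K)*(-19264 - 26450) = (1 - 6703)*(-19264 - 26450) = -6702*(-45714) = 306375228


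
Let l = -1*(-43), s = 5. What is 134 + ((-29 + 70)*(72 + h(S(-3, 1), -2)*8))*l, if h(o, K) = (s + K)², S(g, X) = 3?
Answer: 254006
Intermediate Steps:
l = 43
h(o, K) = (5 + K)²
134 + ((-29 + 70)*(72 + h(S(-3, 1), -2)*8))*l = 134 + ((-29 + 70)*(72 + (5 - 2)²*8))*43 = 134 + (41*(72 + 3²*8))*43 = 134 + (41*(72 + 9*8))*43 = 134 + (41*(72 + 72))*43 = 134 + (41*144)*43 = 134 + 5904*43 = 134 + 253872 = 254006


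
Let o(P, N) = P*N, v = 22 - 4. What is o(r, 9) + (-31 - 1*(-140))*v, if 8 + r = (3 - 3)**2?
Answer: 1890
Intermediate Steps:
r = -8 (r = -8 + (3 - 3)**2 = -8 + 0**2 = -8 + 0 = -8)
v = 18
o(P, N) = N*P
o(r, 9) + (-31 - 1*(-140))*v = 9*(-8) + (-31 - 1*(-140))*18 = -72 + (-31 + 140)*18 = -72 + 109*18 = -72 + 1962 = 1890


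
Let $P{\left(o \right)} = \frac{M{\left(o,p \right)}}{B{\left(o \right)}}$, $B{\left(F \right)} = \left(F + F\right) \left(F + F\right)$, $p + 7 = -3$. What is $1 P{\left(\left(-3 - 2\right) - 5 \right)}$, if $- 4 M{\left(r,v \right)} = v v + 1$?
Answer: $- \frac{101}{1600} \approx -0.063125$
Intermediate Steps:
$p = -10$ ($p = -7 - 3 = -10$)
$M{\left(r,v \right)} = - \frac{1}{4} - \frac{v^{2}}{4}$ ($M{\left(r,v \right)} = - \frac{v v + 1}{4} = - \frac{v^{2} + 1}{4} = - \frac{1 + v^{2}}{4} = - \frac{1}{4} - \frac{v^{2}}{4}$)
$B{\left(F \right)} = 4 F^{2}$ ($B{\left(F \right)} = 2 F 2 F = 4 F^{2}$)
$P{\left(o \right)} = - \frac{101}{16 o^{2}}$ ($P{\left(o \right)} = \frac{- \frac{1}{4} - \frac{\left(-10\right)^{2}}{4}}{4 o^{2}} = \left(- \frac{1}{4} - 25\right) \frac{1}{4 o^{2}} = - \frac{101 \frac{1}{4 o^{2}}}{4} = - \frac{101}{16 o^{2}}$)
$1 P{\left(\left(-3 - 2\right) - 5 \right)} = 1 \left(- \frac{101}{16 \left(\left(-3 - 2\right) - 5\right)^{2}}\right) = 1 \left(- \frac{101}{16 \left(-5 - 5\right)^{2}}\right) = 1 \left(- \frac{101}{16 \cdot 100}\right) = 1 \left(\left(- \frac{101}{16}\right) \frac{1}{100}\right) = 1 \left(- \frac{101}{1600}\right) = - \frac{101}{1600}$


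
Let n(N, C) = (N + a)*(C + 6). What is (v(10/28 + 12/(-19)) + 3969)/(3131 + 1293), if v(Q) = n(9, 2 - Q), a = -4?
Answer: 1066759/1176784 ≈ 0.90650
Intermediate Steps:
n(N, C) = (-4 + N)*(6 + C) (n(N, C) = (N - 4)*(C + 6) = (-4 + N)*(6 + C))
v(Q) = 40 - 5*Q (v(Q) = -24 - 4*(2 - Q) + 6*9 + (2 - Q)*9 = -24 + (-8 + 4*Q) + 54 + (18 - 9*Q) = 40 - 5*Q)
(v(10/28 + 12/(-19)) + 3969)/(3131 + 1293) = ((40 - 5*(10/28 + 12/(-19))) + 3969)/(3131 + 1293) = ((40 - 5*(10*(1/28) + 12*(-1/19))) + 3969)/4424 = ((40 - 5*(5/14 - 12/19)) + 3969)*(1/4424) = ((40 - 5*(-73/266)) + 3969)*(1/4424) = ((40 + 365/266) + 3969)*(1/4424) = (11005/266 + 3969)*(1/4424) = (1066759/266)*(1/4424) = 1066759/1176784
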